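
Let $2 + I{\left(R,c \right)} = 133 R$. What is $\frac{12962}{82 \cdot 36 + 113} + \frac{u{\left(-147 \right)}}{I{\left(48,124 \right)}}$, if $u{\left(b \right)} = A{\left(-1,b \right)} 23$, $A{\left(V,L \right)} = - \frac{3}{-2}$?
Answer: $\frac{165658453}{39121660} \approx 4.2344$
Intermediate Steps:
$A{\left(V,L \right)} = \frac{3}{2}$ ($A{\left(V,L \right)} = \left(-3\right) \left(- \frac{1}{2}\right) = \frac{3}{2}$)
$I{\left(R,c \right)} = -2 + 133 R$
$u{\left(b \right)} = \frac{69}{2}$ ($u{\left(b \right)} = \frac{3}{2} \cdot 23 = \frac{69}{2}$)
$\frac{12962}{82 \cdot 36 + 113} + \frac{u{\left(-147 \right)}}{I{\left(48,124 \right)}} = \frac{12962}{82 \cdot 36 + 113} + \frac{69}{2 \left(-2 + 133 \cdot 48\right)} = \frac{12962}{2952 + 113} + \frac{69}{2 \left(-2 + 6384\right)} = \frac{12962}{3065} + \frac{69}{2 \cdot 6382} = 12962 \cdot \frac{1}{3065} + \frac{69}{2} \cdot \frac{1}{6382} = \frac{12962}{3065} + \frac{69}{12764} = \frac{165658453}{39121660}$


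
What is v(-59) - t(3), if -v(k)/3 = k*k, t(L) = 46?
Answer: -10489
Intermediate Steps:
v(k) = -3*k² (v(k) = -3*k*k = -3*k²)
v(-59) - t(3) = -3*(-59)² - 1*46 = -3*3481 - 46 = -10443 - 46 = -10489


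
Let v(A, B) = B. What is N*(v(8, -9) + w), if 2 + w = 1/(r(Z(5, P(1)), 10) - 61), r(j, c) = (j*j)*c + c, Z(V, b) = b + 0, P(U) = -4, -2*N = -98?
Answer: -58702/109 ≈ -538.55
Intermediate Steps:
N = 49 (N = -1/2*(-98) = 49)
Z(V, b) = b
r(j, c) = c + c*j**2 (r(j, c) = j**2*c + c = c*j**2 + c = c + c*j**2)
w = -217/109 (w = -2 + 1/(10*(1 + (-4)**2) - 61) = -2 + 1/(10*(1 + 16) - 61) = -2 + 1/(10*17 - 61) = -2 + 1/(170 - 61) = -2 + 1/109 = -217/109 ≈ -1.9908)
N*(v(8, -9) + w) = 49*(-9 - 217/109) = 49*(-1198/109) = -58702/109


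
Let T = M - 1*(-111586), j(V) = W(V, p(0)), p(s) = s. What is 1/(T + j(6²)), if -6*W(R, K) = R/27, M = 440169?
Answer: 9/4965793 ≈ 1.8124e-6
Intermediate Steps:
W(R, K) = -R/162 (W(R, K) = -R/(6*27) = -R/162)
j(V) = -V/162
T = 551755 (T = 440169 - 1*(-111586) = 440169 + 111586 = 551755)
1/(T + j(6²)) = 1/(551755 - 1/162*6²) = 1/(551755 - 1/162*36) = 1/(551755 - 2/9) = 1/(4965793/9) = 9/4965793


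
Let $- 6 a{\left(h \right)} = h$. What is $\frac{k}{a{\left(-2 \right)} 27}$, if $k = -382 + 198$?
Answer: $- \frac{184}{9} \approx -20.444$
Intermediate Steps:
$a{\left(h \right)} = - \frac{h}{6}$
$k = -184$
$\frac{k}{a{\left(-2 \right)} 27} = - \frac{184}{\left(- \frac{1}{6}\right) \left(-2\right) 27} = - \frac{184}{\frac{1}{3} \cdot 27} = - \frac{184}{9}$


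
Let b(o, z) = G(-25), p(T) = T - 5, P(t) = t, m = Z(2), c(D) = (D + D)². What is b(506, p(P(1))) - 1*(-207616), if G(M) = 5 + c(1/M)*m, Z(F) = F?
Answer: 129763133/625 ≈ 2.0762e+5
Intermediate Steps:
c(D) = 4*D² (c(D) = (2*D)² = 4*D²)
m = 2
p(T) = -5 + T
G(M) = 5 + 8/M² (G(M) = 5 + (4*(1/M)²)*2 = 5 + (4/M²)*2 = 5 + 8/M²)
b(o, z) = 3133/625 (b(o, z) = 5 + 8/(-25)² = 5 + 8*(1/625) = 5 + 8/625 = 3133/625)
b(506, p(P(1))) - 1*(-207616) = 3133/625 - 1*(-207616) = 3133/625 + 207616 = 129763133/625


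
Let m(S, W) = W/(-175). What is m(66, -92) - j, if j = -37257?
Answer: 6520067/175 ≈ 37258.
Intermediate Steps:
m(S, W) = -W/175 (m(S, W) = W*(-1/175) = -W/175)
m(66, -92) - j = -1/175*(-92) - 1*(-37257) = 92/175 + 37257 = 6520067/175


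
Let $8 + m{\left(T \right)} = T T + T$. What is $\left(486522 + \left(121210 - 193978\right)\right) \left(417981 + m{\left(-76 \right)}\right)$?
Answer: $175296398442$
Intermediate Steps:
$m{\left(T \right)} = -8 + T + T^{2}$ ($m{\left(T \right)} = -8 + \left(T T + T\right) = -8 + \left(T^{2} + T\right) = -8 + \left(T + T^{2}\right) = -8 + T + T^{2}$)
$\left(486522 + \left(121210 - 193978\right)\right) \left(417981 + m{\left(-76 \right)}\right) = \left(486522 + \left(121210 - 193978\right)\right) \left(417981 - \left(84 - 5776\right)\right) = \left(486522 - 72768\right) \left(417981 - -5692\right) = 413754 \left(417981 + 5692\right) = 413754 \cdot 423673 = 175296398442$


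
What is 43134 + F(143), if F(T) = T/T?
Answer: 43135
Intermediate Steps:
F(T) = 1
43134 + F(143) = 43134 + 1 = 43135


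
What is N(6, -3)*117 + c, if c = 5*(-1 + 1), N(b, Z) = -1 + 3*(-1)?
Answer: -468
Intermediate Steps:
N(b, Z) = -4 (N(b, Z) = -1 - 3 = -4)
c = 0 (c = 5*0 = 0)
N(6, -3)*117 + c = -4*117 + 0 = -468 + 0 = -468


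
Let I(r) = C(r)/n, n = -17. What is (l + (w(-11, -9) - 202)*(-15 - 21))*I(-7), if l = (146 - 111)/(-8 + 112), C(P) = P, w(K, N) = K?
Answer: 5582549/1768 ≈ 3157.6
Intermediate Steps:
l = 35/104 ≈ 0.33654
I(r) = -r/17 (I(r) = r/(-17) = r*(-1/17) = -r/17)
(l + (w(-11, -9) - 202)*(-15 - 21))*I(-7) = (35/104 + (-11 - 202)*(-15 - 21))*(-1/17*(-7)) = (35/104 - 213*(-36))*(7/17) = (35/104 + 7668)*(7/17) = (797507/104)*(7/17) = 5582549/1768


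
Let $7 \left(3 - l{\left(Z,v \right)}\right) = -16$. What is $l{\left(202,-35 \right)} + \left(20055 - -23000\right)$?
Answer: $\frac{301422}{7} \approx 43060.0$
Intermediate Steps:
$l{\left(Z,v \right)} = \frac{37}{7}$ ($l{\left(Z,v \right)} = 3 - - \frac{16}{7} = 3 + \frac{16}{7} = \frac{37}{7}$)
$l{\left(202,-35 \right)} + \left(20055 - -23000\right) = \frac{37}{7} + \left(20055 - -23000\right) = \frac{37}{7} + \left(20055 + 23000\right) = \frac{37}{7} + 43055 = \frac{301422}{7}$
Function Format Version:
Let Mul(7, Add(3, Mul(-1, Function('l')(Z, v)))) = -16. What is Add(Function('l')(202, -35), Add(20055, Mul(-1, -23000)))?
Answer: Rational(301422, 7) ≈ 43060.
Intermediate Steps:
Function('l')(Z, v) = Rational(37, 7) (Function('l')(Z, v) = Add(3, Mul(Rational(-1, 7), -16)) = Add(3, Rational(16, 7)) = Rational(37, 7))
Add(Function('l')(202, -35), Add(20055, Mul(-1, -23000))) = Add(Rational(37, 7), Add(20055, Mul(-1, -23000))) = Add(Rational(37, 7), Add(20055, 23000)) = Add(Rational(37, 7), 43055) = Rational(301422, 7)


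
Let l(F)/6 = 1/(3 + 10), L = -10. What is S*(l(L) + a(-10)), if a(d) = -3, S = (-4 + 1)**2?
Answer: -297/13 ≈ -22.846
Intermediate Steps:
S = 9 (S = (-3)**2 = 9)
l(F) = 6/13 (l(F) = 6/(3 + 10) = 6/13)
S*(l(L) + a(-10)) = 9*(6/13 - 3) = 9*(-33/13) = -297/13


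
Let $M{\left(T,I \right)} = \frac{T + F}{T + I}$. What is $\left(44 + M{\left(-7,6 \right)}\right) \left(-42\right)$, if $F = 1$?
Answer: $-2100$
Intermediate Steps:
$M{\left(T,I \right)} = \frac{1 + T}{I + T}$ ($M{\left(T,I \right)} = \frac{T + 1}{T + I} = \frac{1 + T}{I + T}$)
$\left(44 + M{\left(-7,6 \right)}\right) \left(-42\right) = \left(44 + \frac{1 - 7}{6 - 7}\right) \left(-42\right) = \left(44 + \frac{1}{-1} \left(-6\right)\right) \left(-42\right) = \left(44 - -6\right) \left(-42\right) = \left(44 + 6\right) \left(-42\right) = 50 \left(-42\right) = -2100$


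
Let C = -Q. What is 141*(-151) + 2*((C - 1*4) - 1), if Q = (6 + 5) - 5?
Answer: -21313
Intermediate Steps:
Q = 6 (Q = 11 - 5 = 6)
C = -6 (C = -1*6 = -6)
141*(-151) + 2*((C - 1*4) - 1) = 141*(-151) + 2*((-6 - 1*4) - 1) = -21291 + 2*((-6 - 4) - 1) = -21291 + 2*(-10 - 1) = -21291 + 2*(-11) = -21291 - 22 = -21313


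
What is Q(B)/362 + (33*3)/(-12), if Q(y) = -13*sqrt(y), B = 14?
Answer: -33/4 - 13*sqrt(14)/362 ≈ -8.3844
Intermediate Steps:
Q(B)/362 + (33*3)/(-12) = -13*sqrt(14)/362 + (33*3)/(-12) = -13*sqrt(14)*(1/362) + 99*(-1/12) = -13*sqrt(14)/362 - 33/4 = -33/4 - 13*sqrt(14)/362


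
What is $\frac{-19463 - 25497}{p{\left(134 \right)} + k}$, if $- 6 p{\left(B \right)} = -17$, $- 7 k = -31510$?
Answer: $- \frac{1888320}{189179} \approx -9.9817$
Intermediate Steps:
$k = \frac{31510}{7}$ ($k = \left(- \frac{1}{7}\right) \left(-31510\right) = \frac{31510}{7} \approx 4501.4$)
$p{\left(B \right)} = \frac{17}{6}$ ($p{\left(B \right)} = \left(- \frac{1}{6}\right) \left(-17\right) = \frac{17}{6}$)
$\frac{-19463 - 25497}{p{\left(134 \right)} + k} = \frac{-19463 - 25497}{\frac{17}{6} + \frac{31510}{7}} = - \frac{44960}{\frac{189179}{42}} = \left(-44960\right) \frac{42}{189179} = - \frac{1888320}{189179}$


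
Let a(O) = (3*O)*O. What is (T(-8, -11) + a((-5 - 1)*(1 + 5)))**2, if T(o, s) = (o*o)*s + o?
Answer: 10086976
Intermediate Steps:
T(o, s) = o + s*o**2 (T(o, s) = o**2*s + o = s*o**2 + o = o + s*o**2)
a(O) = 3*O**2
(T(-8, -11) + a((-5 - 1)*(1 + 5)))**2 = (-8*(1 - 8*(-11)) + 3*((-5 - 1)*(1 + 5))**2)**2 = (-8*(1 + 88) + 3*(-6*6)**2)**2 = (-8*89 + 3*(-36)**2)**2 = (-712 + 3*1296)**2 = (-712 + 3888)**2 = 3176**2 = 10086976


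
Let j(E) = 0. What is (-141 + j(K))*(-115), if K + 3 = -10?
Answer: 16215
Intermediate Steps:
K = -13 (K = -3 - 10 = -13)
(-141 + j(K))*(-115) = (-141 + 0)*(-115) = -141*(-115) = 16215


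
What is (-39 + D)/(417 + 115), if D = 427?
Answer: 97/133 ≈ 0.72932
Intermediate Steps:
(-39 + D)/(417 + 115) = (-39 + 427)/(417 + 115) = 388/532 = 388*(1/532) = 97/133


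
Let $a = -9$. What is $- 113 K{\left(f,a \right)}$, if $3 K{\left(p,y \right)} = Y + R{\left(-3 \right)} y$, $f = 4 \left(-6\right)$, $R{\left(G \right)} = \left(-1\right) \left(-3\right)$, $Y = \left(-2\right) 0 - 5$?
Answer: $\frac{3616}{3} \approx 1205.3$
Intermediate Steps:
$Y = -5$ ($Y = 0 - 5 = -5$)
$R{\left(G \right)} = 3$
$f = -24$
$K{\left(p,y \right)} = - \frac{5}{3} + y$ ($K{\left(p,y \right)} = \frac{-5 + 3 y}{3} = - \frac{5}{3} + y$)
$- 113 K{\left(f,a \right)} = - 113 \left(- \frac{5}{3} - 9\right) = \left(-113\right) \left(- \frac{32}{3}\right) = \frac{3616}{3}$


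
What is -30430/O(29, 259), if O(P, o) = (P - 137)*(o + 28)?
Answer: 15215/15498 ≈ 0.98174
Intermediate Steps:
O(P, o) = (-137 + P)*(28 + o)
-30430/O(29, 259) = -30430/(-3836 - 137*259 + 28*29 + 29*259) = -30430/(-3836 - 35483 + 812 + 7511) = -30430/(-30996) = -30430*(-1/30996) = 15215/15498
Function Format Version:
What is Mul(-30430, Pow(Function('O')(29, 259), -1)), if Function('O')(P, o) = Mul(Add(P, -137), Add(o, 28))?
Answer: Rational(15215, 15498) ≈ 0.98174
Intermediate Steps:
Function('O')(P, o) = Mul(Add(-137, P), Add(28, o))
Mul(-30430, Pow(Function('O')(29, 259), -1)) = Mul(-30430, Pow(Add(-3836, Mul(-137, 259), Mul(28, 29), Mul(29, 259)), -1)) = Mul(-30430, Pow(Add(-3836, -35483, 812, 7511), -1)) = Mul(-30430, Pow(-30996, -1)) = Mul(-30430, Rational(-1, 30996)) = Rational(15215, 15498)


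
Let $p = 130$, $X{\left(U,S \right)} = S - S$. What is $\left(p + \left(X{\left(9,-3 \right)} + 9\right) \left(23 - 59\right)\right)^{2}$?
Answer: $37636$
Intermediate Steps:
$X{\left(U,S \right)} = 0$
$\left(p + \left(X{\left(9,-3 \right)} + 9\right) \left(23 - 59\right)\right)^{2} = \left(130 + \left(0 + 9\right) \left(23 - 59\right)\right)^{2} = \left(130 + 9 \left(-36\right)\right)^{2} = \left(130 - 324\right)^{2} = \left(-194\right)^{2} = 37636$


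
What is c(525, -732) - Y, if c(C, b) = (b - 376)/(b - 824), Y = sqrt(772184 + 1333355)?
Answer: 277/389 - sqrt(2105539) ≈ -1450.3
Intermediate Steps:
Y = sqrt(2105539) ≈ 1451.0
c(C, b) = (-376 + b)/(-824 + b)
c(525, -732) - Y = (-376 - 732)/(-824 - 732) - sqrt(2105539) = -1108/(-1556) - sqrt(2105539) = -1/1556*(-1108) - sqrt(2105539) = 277/389 - sqrt(2105539)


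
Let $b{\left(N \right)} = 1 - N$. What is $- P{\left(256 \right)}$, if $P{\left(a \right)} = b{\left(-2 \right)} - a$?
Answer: $253$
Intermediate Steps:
$P{\left(a \right)} = 3 - a$ ($P{\left(a \right)} = \left(1 - -2\right) - a = \left(1 + 2\right) - a = 3 - a$)
$- P{\left(256 \right)} = - (3 - 256) = \left(-1\right) \left(-253\right) = 253$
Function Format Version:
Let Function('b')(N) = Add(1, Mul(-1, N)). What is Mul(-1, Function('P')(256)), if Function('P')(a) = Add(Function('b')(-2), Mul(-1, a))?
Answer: 253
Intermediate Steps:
Function('P')(a) = Add(3, Mul(-1, a)) (Function('P')(a) = Add(Add(1, Mul(-1, -2)), Mul(-1, a)) = Add(Add(1, 2), Mul(-1, a)) = Add(3, Mul(-1, a)))
Mul(-1, Function('P')(256)) = Mul(-1, Add(3, Mul(-1, 256))) = Mul(-1, Add(3, -256)) = Mul(-1, -253) = 253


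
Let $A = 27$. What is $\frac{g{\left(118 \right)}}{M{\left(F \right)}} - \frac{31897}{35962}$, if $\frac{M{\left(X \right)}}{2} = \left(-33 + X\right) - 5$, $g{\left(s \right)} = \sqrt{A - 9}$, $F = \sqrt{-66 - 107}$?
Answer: $- \frac{31897}{35962} - \frac{19 \sqrt{2}}{539} - \frac{i \sqrt{346}}{1078} \approx -0.93682 - 0.017255 i$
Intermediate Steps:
$F = i \sqrt{173}$ ($F = \sqrt{-173} = i \sqrt{173} \approx 13.153 i$)
$g{\left(s \right)} = 3 \sqrt{2}$ ($g{\left(s \right)} = \sqrt{27 - 9} = \sqrt{18} = 3 \sqrt{2}$)
$M{\left(X \right)} = -76 + 2 X$ ($M{\left(X \right)} = 2 \left(\left(-33 + X\right) - 5\right) = 2 \left(-38 + X\right) = -76 + 2 X$)
$\frac{g{\left(118 \right)}}{M{\left(F \right)}} - \frac{31897}{35962} = \frac{3 \sqrt{2}}{-76 + 2 i \sqrt{173}} - \frac{31897}{35962} = - \frac{31897}{35962} + \frac{3 \sqrt{2}}{-76 + 2 i \sqrt{173}}$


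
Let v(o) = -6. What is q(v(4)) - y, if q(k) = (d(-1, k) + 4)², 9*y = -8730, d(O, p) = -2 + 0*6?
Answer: 974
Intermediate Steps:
d(O, p) = -2 (d(O, p) = -2 + 0 = -2)
y = -970 (y = (⅑)*(-8730) = -970)
q(k) = 4 (q(k) = (-2 + 4)² = 2² = 4)
q(v(4)) - y = 4 - 1*(-970) = 4 + 970 = 974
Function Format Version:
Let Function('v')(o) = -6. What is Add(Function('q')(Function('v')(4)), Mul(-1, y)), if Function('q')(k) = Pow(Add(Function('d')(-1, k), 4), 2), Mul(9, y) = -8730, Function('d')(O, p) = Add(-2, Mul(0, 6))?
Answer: 974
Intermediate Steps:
Function('d')(O, p) = -2 (Function('d')(O, p) = Add(-2, 0) = -2)
y = -970 (y = Mul(Rational(1, 9), -8730) = -970)
Function('q')(k) = 4 (Function('q')(k) = Pow(Add(-2, 4), 2) = Pow(2, 2) = 4)
Add(Function('q')(Function('v')(4)), Mul(-1, y)) = Add(4, Mul(-1, -970)) = Add(4, 970) = 974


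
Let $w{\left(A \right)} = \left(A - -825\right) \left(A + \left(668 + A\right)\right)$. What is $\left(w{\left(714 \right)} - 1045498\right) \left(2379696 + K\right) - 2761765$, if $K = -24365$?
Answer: $5135198229661$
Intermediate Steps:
$w{\left(A \right)} = \left(668 + 2 A\right) \left(825 + A\right)$ ($w{\left(A \right)} = \left(A + 825\right) \left(668 + 2 A\right) = \left(825 + A\right) \left(668 + 2 A\right) = \left(668 + 2 A\right) \left(825 + A\right)$)
$\left(w{\left(714 \right)} - 1045498\right) \left(2379696 + K\right) - 2761765 = \left(\left(551100 + 2 \cdot 714^{2} + 2318 \cdot 714\right) - 1045498\right) \left(2379696 - 24365\right) - 2761765 = \left(\left(551100 + 2 \cdot 509796 + 1655052\right) - 1045498\right) 2355331 - 2761765 = \left(\left(551100 + 1019592 + 1655052\right) - 1045498\right) 2355331 - 2761765 = \left(3225744 - 1045498\right) 2355331 - 2761765 = 2180246 \cdot 2355331 - 2761765 = 5135200991426 - 2761765 = 5135198229661$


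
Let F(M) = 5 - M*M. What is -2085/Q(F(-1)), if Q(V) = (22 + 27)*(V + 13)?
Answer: -2085/833 ≈ -2.5030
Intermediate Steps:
F(M) = 5 - M**2
Q(V) = 637 + 49*V (Q(V) = 49*(13 + V) = 637 + 49*V)
-2085/Q(F(-1)) = -2085/(637 + 49*(5 - 1*(-1)**2)) = -2085/(637 + 49*(5 - 1*1)) = -2085/(637 + 49*(5 - 1)) = -2085/(637 + 49*4) = -2085/(637 + 196) = -2085/833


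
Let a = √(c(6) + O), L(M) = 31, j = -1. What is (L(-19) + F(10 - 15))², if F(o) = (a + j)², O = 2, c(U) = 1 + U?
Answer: 1225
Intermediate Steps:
a = 3 (a = √((1 + 6) + 2) = √(7 + 2) = √9 = 3)
F(o) = 4 (F(o) = (3 - 1)² = 2² = 4)
(L(-19) + F(10 - 15))² = (31 + 4)² = 35² = 1225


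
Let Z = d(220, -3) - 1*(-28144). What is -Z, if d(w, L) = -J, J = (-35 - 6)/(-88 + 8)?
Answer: -2251479/80 ≈ -28144.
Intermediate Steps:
J = 41/80 (J = -41/(-80) = -41*(-1/80) = 41/80 ≈ 0.51250)
d(w, L) = -41/80 (d(w, L) = -1*41/80 = -41/80)
Z = 2251479/80 (Z = -41/80 - 1*(-28144) = -41/80 + 28144 = 2251479/80 ≈ 28144.)
-Z = -1*2251479/80 = -2251479/80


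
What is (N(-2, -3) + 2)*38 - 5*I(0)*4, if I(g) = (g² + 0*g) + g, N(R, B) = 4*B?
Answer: -380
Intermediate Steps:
I(g) = g + g² (I(g) = (g² + 0) + g = g² + g = g + g²)
(N(-2, -3) + 2)*38 - 5*I(0)*4 = (4*(-3) + 2)*38 - 0*(1 + 0)*4 = (-12 + 2)*38 - 0*4 = -10*38 - 5*0*4 = -380 + 0*4 = -380 + 0 = -380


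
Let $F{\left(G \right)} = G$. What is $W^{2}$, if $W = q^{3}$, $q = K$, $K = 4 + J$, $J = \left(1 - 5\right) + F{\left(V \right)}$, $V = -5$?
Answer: $15625$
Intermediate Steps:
$J = -9$ ($J = \left(1 - 5\right) - 5 = -4 - 5 = -9$)
$K = -5$ ($K = 4 - 9 = -5$)
$q = -5$
$W = -125$ ($W = \left(-5\right)^{3} = -125$)
$W^{2} = \left(-125\right)^{2} = 15625$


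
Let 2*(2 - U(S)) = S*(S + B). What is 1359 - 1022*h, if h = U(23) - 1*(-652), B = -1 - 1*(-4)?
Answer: -361451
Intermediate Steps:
B = 3 (B = -1 + 4 = 3)
U(S) = 2 - S*(3 + S)/2 (U(S) = 2 - S*(S + 3)/2 = 2 - S*(3 + S)/2)
h = 355 (h = (2 - 3/2*23 - ½*23²) - 1*(-652) = (2 - 69/2 - ½*529) + 652 = (2 - 69/2 - 529/2) + 652 = -297 + 652 = 355)
1359 - 1022*h = 1359 - 1022*355 = 1359 - 362810 = -361451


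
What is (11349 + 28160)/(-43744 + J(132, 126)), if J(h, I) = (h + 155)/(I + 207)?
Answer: -13156497/14566465 ≈ -0.90320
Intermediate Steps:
J(h, I) = (155 + h)/(207 + I)
(11349 + 28160)/(-43744 + J(132, 126)) = (11349 + 28160)/(-43744 + (155 + 132)/(207 + 126)) = 39509/(-43744 + 287/333) = 39509/(-14566465/333) = 39509*(-333/14566465) = -13156497/14566465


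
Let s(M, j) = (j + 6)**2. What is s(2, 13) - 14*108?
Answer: -1151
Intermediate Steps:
s(M, j) = (6 + j)**2
s(2, 13) - 14*108 = (6 + 13)**2 - 14*108 = 19**2 - 1512 = 361 - 1512 = -1151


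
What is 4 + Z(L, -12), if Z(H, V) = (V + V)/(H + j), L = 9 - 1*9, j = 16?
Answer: 5/2 ≈ 2.5000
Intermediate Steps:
L = 0 (L = 9 - 9 = 0)
Z(H, V) = 2*V/(16 + H) (Z(H, V) = (V + V)/(H + 16) = (2*V)/(16 + H) = 2*V/(16 + H))
4 + Z(L, -12) = 4 + 2*(-12)/(16 + 0) = 4 + 2*(-12)/16 = 4 + 2*(-12)*(1/16) = 4 - 3/2 = 5/2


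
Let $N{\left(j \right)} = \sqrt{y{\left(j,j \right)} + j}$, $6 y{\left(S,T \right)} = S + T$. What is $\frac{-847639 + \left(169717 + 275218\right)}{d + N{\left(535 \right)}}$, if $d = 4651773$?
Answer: $- \frac{5619862782576}{64916976128447} + \frac{805408 \sqrt{1605}}{64916976128447} \approx -0.08657$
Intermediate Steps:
$y{\left(S,T \right)} = \frac{S}{6} + \frac{T}{6}$ ($y{\left(S,T \right)} = \frac{S + T}{6} = \frac{S}{6} + \frac{T}{6}$)
$N{\left(j \right)} = \frac{2 \sqrt{3} \sqrt{j}}{3}$ ($N{\left(j \right)} = \sqrt{\left(\frac{j}{6} + \frac{j}{6}\right) + j} = \sqrt{\frac{j}{3} + j} = \sqrt{\frac{4 j}{3}} = \frac{2 \sqrt{3} \sqrt{j}}{3}$)
$\frac{-847639 + \left(169717 + 275218\right)}{d + N{\left(535 \right)}} = \frac{-847639 + \left(169717 + 275218\right)}{4651773 + \frac{2 \sqrt{3} \sqrt{535}}{3}} = \frac{-847639 + 444935}{4651773 + \frac{2 \sqrt{1605}}{3}} = - \frac{402704}{4651773 + \frac{2 \sqrt{1605}}{3}}$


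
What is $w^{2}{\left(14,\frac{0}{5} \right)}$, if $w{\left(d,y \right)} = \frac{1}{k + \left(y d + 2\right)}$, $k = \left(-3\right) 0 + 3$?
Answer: $\frac{1}{25} \approx 0.04$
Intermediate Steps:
$k = 3$ ($k = 0 + 3 = 3$)
$w{\left(d,y \right)} = \frac{1}{5 + d y}$ ($w{\left(d,y \right)} = \frac{1}{3 + \left(y d + 2\right)} = \frac{1}{3 + \left(d y + 2\right)} = \frac{1}{3 + \left(2 + d y\right)} = \frac{1}{5 + d y}$)
$w^{2}{\left(14,\frac{0}{5} \right)} = \left(\frac{1}{5 + 14 \cdot \frac{0}{5}}\right)^{2} = \left(\frac{1}{5 + 14 \cdot 0 \cdot \frac{1}{5}}\right)^{2} = \left(\frac{1}{5 + 14 \cdot 0}\right)^{2} = \left(\frac{1}{5 + 0}\right)^{2} = \left(\frac{1}{5}\right)^{2} = \frac{1}{25}$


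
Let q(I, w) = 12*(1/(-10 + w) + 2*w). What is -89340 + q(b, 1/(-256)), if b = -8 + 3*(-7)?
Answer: -7321697667/81952 ≈ -89341.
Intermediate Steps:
b = -29 (b = -8 - 21 = -29)
q(I, w) = 12/(-10 + w) + 24*w
-89340 + q(b, 1/(-256)) = -89340 + 12*(1 - 20/(-256) + 2*(1/(-256))²)/(-10 + 1/(-256)) = -89340 + 12*(1 - 20*(-1/256) + 2*(-1/256)²)/(-10 - 1/256) = -89340 + 12*(1 + 5/64 + 2*(1/65536))/(-2561/256) = -89340 + 12*(-256/2561)*(1 + 5/64 + 1/32768) = -89340 + 12*(-256/2561)*(35329/32768) = -89340 - 105987/81952 = -7321697667/81952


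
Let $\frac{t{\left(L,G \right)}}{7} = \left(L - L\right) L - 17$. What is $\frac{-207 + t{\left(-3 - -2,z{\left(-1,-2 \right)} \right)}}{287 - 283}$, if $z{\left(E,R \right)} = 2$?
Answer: $- \frac{163}{2} \approx -81.5$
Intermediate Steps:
$t{\left(L,G \right)} = -119$ ($t{\left(L,G \right)} = 7 \left(\left(L - L\right) L - 17\right) = 7 \left(0 L - 17\right) = 7 \left(0 - 17\right) = 7 \left(-17\right) = -119$)
$\frac{-207 + t{\left(-3 - -2,z{\left(-1,-2 \right)} \right)}}{287 - 283} = \frac{-207 - 119}{287 - 283} = - \frac{326}{4} = \left(-326\right) \frac{1}{4} = - \frac{163}{2}$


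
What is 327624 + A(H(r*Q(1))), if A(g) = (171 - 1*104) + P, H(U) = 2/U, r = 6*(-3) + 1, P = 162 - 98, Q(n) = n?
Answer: 327755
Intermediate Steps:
P = 64
r = -17 (r = -18 + 1 = -17)
A(g) = 131 (A(g) = (171 - 1*104) + 64 = (171 - 104) + 64 = 67 + 64 = 131)
327624 + A(H(r*Q(1))) = 327624 + 131 = 327755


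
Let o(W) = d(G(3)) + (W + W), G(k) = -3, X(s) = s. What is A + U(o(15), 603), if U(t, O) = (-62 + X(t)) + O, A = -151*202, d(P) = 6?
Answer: -29925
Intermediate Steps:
o(W) = 6 + 2*W (o(W) = 6 + (W + W) = 6 + 2*W)
A = -30502
U(t, O) = -62 + O + t (U(t, O) = (-62 + t) + O = -62 + O + t)
A + U(o(15), 603) = -30502 + (-62 + 603 + (6 + 2*15)) = -30502 + (-62 + 603 + (6 + 30)) = -30502 + (-62 + 603 + 36) = -30502 + 577 = -29925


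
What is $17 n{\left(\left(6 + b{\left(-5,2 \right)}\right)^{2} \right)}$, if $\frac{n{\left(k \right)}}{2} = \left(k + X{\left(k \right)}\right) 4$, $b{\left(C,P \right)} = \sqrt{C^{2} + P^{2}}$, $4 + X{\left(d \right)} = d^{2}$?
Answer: $1150832 + 213792 \sqrt{29} \approx 2.3021 \cdot 10^{6}$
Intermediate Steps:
$X{\left(d \right)} = -4 + d^{2}$
$n{\left(k \right)} = -32 + 8 k + 8 k^{2}$ ($n{\left(k \right)} = 2 \left(k + \left(-4 + k^{2}\right)\right) 4 = 2 \left(-4 + k + k^{2}\right) 4 = 2 \left(-16 + 4 k + 4 k^{2}\right) = -32 + 8 k + 8 k^{2}$)
$17 n{\left(\left(6 + b{\left(-5,2 \right)}\right)^{2} \right)} = 17 \left(-32 + 8 \left(6 + \sqrt{\left(-5\right)^{2} + 2^{2}}\right)^{2} + 8 \left(\left(6 + \sqrt{\left(-5\right)^{2} + 2^{2}}\right)^{2}\right)^{2}\right) = 17 \left(-32 + 8 \left(6 + \sqrt{25 + 4}\right)^{2} + 8 \left(\left(6 + \sqrt{25 + 4}\right)^{2}\right)^{2}\right) = 17 \left(-32 + 8 \left(6 + \sqrt{29}\right)^{2} + 8 \left(\left(6 + \sqrt{29}\right)^{2}\right)^{2}\right) = 17 \left(-32 + 8 \left(6 + \sqrt{29}\right)^{2} + 8 \left(6 + \sqrt{29}\right)^{4}\right) = -544 + 136 \left(6 + \sqrt{29}\right)^{2} + 136 \left(6 + \sqrt{29}\right)^{4}$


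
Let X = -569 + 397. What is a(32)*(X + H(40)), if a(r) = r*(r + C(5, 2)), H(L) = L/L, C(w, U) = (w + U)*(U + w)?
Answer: -443232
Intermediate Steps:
C(w, U) = (U + w)² (C(w, U) = (U + w)*(U + w) = (U + w)²)
H(L) = 1
X = -172
a(r) = r*(49 + r) (a(r) = r*(r + (2 + 5)²) = r*(r + 7²) = r*(r + 49) = r*(49 + r))
a(32)*(X + H(40)) = (32*(49 + 32))*(-172 + 1) = (32*81)*(-171) = 2592*(-171) = -443232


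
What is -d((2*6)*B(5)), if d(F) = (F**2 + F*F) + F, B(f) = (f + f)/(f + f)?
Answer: -300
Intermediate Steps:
B(f) = 1 (B(f) = (2*f)/((2*f)) = (2*f)*(1/(2*f)) = 1)
d(F) = F + 2*F**2 (d(F) = (F**2 + F**2) + F = 2*F**2 + F = F + 2*F**2)
-d((2*6)*B(5)) = -(2*6)*1*(1 + 2*((2*6)*1)) = -12*1*(1 + 2*(12*1)) = -12*(1 + 2*12) = -12*(1 + 24) = -12*25 = -1*300 = -300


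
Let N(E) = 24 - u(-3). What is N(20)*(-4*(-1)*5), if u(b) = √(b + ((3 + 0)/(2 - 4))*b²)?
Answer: 480 - 10*I*√66 ≈ 480.0 - 81.24*I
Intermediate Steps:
u(b) = √(b - 3*b²/2) (u(b) = √(b + (3/(-2))*b²) = √(b + (3*(-½))*b²) = √(b - 3*b²/2))
N(E) = 24 - I*√66/2 (N(E) = 24 - √2*√(-3*(2 - 3*(-3)))/2 = 24 - √2*√(-3*(2 + 9))/2 = 24 - √2*√(-3*11)/2 = 24 - √2*√(-33)/2 = 24 - √2*I*√33/2 = 24 - I*√66/2)
N(20)*(-4*(-1)*5) = (24 - I*√66/2)*(-4*(-1)*5) = (24 - I*√66/2)*(4*5) = (24 - I*√66/2)*20 = 480 - 10*I*√66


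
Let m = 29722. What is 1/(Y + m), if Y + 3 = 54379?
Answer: 1/84098 ≈ 1.1891e-5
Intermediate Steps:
Y = 54376 (Y = -3 + 54379 = 54376)
1/(Y + m) = 1/(54376 + 29722) = 1/84098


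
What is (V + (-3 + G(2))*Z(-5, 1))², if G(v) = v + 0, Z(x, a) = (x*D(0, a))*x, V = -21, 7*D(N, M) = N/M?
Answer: 441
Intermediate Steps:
D(N, M) = N/(7*M) (D(N, M) = (N/M)/7 = N/(7*M))
Z(x, a) = 0 (Z(x, a) = (x*((⅐)*0/a))*x = (x*0)*x = 0*x = 0)
G(v) = v
(V + (-3 + G(2))*Z(-5, 1))² = (-21 + (-3 + 2)*0)² = (-21 - 1*0)² = (-21 + 0)² = (-21)² = 441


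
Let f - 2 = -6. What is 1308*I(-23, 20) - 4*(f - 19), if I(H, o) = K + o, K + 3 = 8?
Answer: 32792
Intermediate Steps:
K = 5 (K = -3 + 8 = 5)
f = -4 (f = 2 - 6 = -4)
I(H, o) = 5 + o
1308*I(-23, 20) - 4*(f - 19) = 1308*(5 + 20) - 4*(-4 - 19) = 1308*25 - 4*(-23) = 32700 + 92 = 32792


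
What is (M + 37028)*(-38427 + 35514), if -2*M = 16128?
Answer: -84372132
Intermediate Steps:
M = -8064 (M = -1/2*16128 = -8064)
(M + 37028)*(-38427 + 35514) = (-8064 + 37028)*(-38427 + 35514) = 28964*(-2913) = -84372132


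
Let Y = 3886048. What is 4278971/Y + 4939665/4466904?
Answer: 1596230332071/723275139808 ≈ 2.2069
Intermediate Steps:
4278971/Y + 4939665/4466904 = 4278971/3886048 + 4939665/4466904 = 4278971*(1/3886048) + 4939665*(1/4466904) = 4278971/3886048 + 1646555/1488968 = 1596230332071/723275139808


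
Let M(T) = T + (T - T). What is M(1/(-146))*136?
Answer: -68/73 ≈ -0.93151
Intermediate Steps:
M(T) = T (M(T) = T + 0 = T)
M(1/(-146))*136 = 136/(-146) = -1/146*136 = -68/73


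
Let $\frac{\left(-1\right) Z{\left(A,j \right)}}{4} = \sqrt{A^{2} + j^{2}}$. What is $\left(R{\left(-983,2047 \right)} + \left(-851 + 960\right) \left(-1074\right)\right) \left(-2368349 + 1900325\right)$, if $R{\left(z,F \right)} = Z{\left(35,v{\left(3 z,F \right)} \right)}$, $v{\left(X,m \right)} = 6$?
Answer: $54789697584 + 1872096 \sqrt{1261} \approx 5.4856 \cdot 10^{10}$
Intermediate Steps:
$Z{\left(A,j \right)} = - 4 \sqrt{A^{2} + j^{2}}$
$R{\left(z,F \right)} = - 4 \sqrt{1261}$ ($R{\left(z,F \right)} = - 4 \sqrt{35^{2} + 6^{2}} = - 4 \sqrt{1225 + 36} = - 4 \sqrt{1261}$)
$\left(R{\left(-983,2047 \right)} + \left(-851 + 960\right) \left(-1074\right)\right) \left(-2368349 + 1900325\right) = \left(- 4 \sqrt{1261} + \left(-851 + 960\right) \left(-1074\right)\right) \left(-2368349 + 1900325\right) = \left(- 4 \sqrt{1261} + 109 \left(-1074\right)\right) \left(-468024\right) = \left(- 4 \sqrt{1261} - 117066\right) \left(-468024\right) = \left(-117066 - 4 \sqrt{1261}\right) \left(-468024\right) = 54789697584 + 1872096 \sqrt{1261}$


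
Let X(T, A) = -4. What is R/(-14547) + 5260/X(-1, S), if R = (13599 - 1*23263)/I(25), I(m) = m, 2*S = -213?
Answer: -478222961/363675 ≈ -1315.0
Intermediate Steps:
S = -213/2 (S = (1/2)*(-213) = -213/2 ≈ -106.50)
R = -9664/25 (R = (13599 - 1*23263)/25 = (13599 - 23263)*(1/25) = -9664*1/25 = -9664/25 ≈ -386.56)
R/(-14547) + 5260/X(-1, S) = -9664/25/(-14547) + 5260/(-4) = -9664/25*(-1/14547) + 5260*(-1/4) = 9664/363675 - 1315 = -478222961/363675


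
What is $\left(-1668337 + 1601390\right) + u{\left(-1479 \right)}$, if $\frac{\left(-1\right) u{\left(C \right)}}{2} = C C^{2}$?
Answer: $6470383531$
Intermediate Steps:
$u{\left(C \right)} = - 2 C^{3}$ ($u{\left(C \right)} = - 2 C C^{2} = - 2 C^{3}$)
$\left(-1668337 + 1601390\right) + u{\left(-1479 \right)} = \left(-1668337 + 1601390\right) - 2 \left(-1479\right)^{3} = -66947 - -6470450478 = -66947 + 6470450478 = 6470383531$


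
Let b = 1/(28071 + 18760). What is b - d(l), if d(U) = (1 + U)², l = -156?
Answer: -1125114774/46831 ≈ -24025.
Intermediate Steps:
b = 1/46831 ≈ 2.1353e-5
b - d(l) = 1/46831 - (1 - 156)² = 1/46831 - 1*(-155)² = 1/46831 - 1*24025 = 1/46831 - 24025 = -1125114774/46831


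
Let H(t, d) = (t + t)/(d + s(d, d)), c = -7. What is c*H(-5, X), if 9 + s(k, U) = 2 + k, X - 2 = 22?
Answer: 70/41 ≈ 1.7073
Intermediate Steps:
X = 24 (X = 2 + 22 = 24)
s(k, U) = -7 + k (s(k, U) = -9 + (2 + k) = -7 + k)
H(t, d) = 2*t/(-7 + 2*d) (H(t, d) = (t + t)/(d + (-7 + d)) = (2*t)/(-7 + 2*d) = 2*t/(-7 + 2*d))
c*H(-5, X) = -14*(-5)/(-7 + 2*24) = -14*(-5)/(-7 + 48) = -14*(-5)/41 = -7*(-10/41) = 70/41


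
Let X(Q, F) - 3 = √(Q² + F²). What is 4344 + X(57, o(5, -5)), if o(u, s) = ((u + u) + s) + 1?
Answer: 4347 + 3*√365 ≈ 4404.3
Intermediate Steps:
o(u, s) = 1 + s + 2*u (o(u, s) = (2*u + s) + 1 = (s + 2*u) + 1 = 1 + s + 2*u)
X(Q, F) = 3 + √(F² + Q²) (X(Q, F) = 3 + √(Q² + F²) = 3 + √(F² + Q²))
4344 + X(57, o(5, -5)) = 4344 + (3 + √((1 - 5 + 2*5)² + 57²)) = 4344 + (3 + √((1 - 5 + 10)² + 3249)) = 4344 + (3 + √(6² + 3249)) = 4344 + (3 + √(36 + 3249)) = 4344 + (3 + √3285) = 4344 + (3 + 3*√365) = 4347 + 3*√365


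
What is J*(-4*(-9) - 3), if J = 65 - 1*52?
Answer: 429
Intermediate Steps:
J = 13 (J = 65 - 52 = 13)
J*(-4*(-9) - 3) = 13*(-4*(-9) - 3) = 13*(36 - 3) = 13*33 = 429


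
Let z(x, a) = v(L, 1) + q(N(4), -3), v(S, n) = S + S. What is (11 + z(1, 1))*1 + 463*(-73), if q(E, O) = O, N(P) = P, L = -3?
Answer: -33797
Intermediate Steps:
v(S, n) = 2*S
z(x, a) = -9 (z(x, a) = 2*(-3) - 3 = -6 - 3 = -9)
(11 + z(1, 1))*1 + 463*(-73) = (11 - 9)*1 + 463*(-73) = 2*1 - 33799 = 2 - 33799 = -33797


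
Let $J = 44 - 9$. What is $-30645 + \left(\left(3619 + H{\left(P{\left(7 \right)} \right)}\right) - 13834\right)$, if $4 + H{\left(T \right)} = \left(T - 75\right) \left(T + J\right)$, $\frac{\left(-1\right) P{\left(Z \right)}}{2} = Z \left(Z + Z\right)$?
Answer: $2767$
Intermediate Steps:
$J = 35$
$P{\left(Z \right)} = - 4 Z^{2}$ ($P{\left(Z \right)} = - 2 Z \left(Z + Z\right) = - 2 Z 2 Z = - 2 \cdot 2 Z^{2} = - 4 Z^{2}$)
$H{\left(T \right)} = -4 + \left(-75 + T\right) \left(35 + T\right)$ ($H{\left(T \right)} = -4 + \left(T - 75\right) \left(T + 35\right) = -4 + \left(-75 + T\right) \left(35 + T\right)$)
$-30645 + \left(\left(3619 + H{\left(P{\left(7 \right)} \right)}\right) - 13834\right) = -30645 + \left(\left(3619 - \left(2629 - 38416 + 40 \left(-4\right) 7^{2}\right)\right) - 13834\right) = -30645 + \left(\left(3619 - \left(2629 - 38416 + 40 \left(-4\right) 49\right)\right) - 13834\right) = -30645 + \left(\left(3619 - \left(-5211 - 38416\right)\right) - 13834\right) = -30645 + \left(\left(3619 + \left(-2629 + 38416 + 7840\right)\right) - 13834\right) = -30645 + \left(\left(3619 + 43627\right) - 13834\right) = -30645 + \left(47246 - 13834\right) = -30645 + 33412 = 2767$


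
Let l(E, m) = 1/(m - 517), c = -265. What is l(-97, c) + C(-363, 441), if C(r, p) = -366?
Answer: -286213/782 ≈ -366.00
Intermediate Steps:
l(E, m) = 1/(-517 + m)
l(-97, c) + C(-363, 441) = 1/(-517 - 265) - 366 = 1/(-782) - 366 = -1/782 - 366 = -286213/782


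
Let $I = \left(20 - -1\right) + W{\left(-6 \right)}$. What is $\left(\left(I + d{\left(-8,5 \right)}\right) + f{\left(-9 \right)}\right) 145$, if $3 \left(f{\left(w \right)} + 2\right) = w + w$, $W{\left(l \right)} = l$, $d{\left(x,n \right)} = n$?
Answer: $1740$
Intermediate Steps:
$f{\left(w \right)} = -2 + \frac{2 w}{3}$ ($f{\left(w \right)} = -2 + \frac{w + w}{3} = -2 + \frac{2 w}{3}$)
$I = 15$ ($I = \left(20 - -1\right) - 6 = \left(20 + 1\right) - 6 = 21 - 6 = 15$)
$\left(\left(I + d{\left(-8,5 \right)}\right) + f{\left(-9 \right)}\right) 145 = \left(\left(15 + 5\right) + \left(-2 + \frac{2}{3} \left(-9\right)\right)\right) 145 = \left(20 - 8\right) 145 = 12 \cdot 145 = 1740$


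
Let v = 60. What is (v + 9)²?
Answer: 4761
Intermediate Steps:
(v + 9)² = (60 + 9)² = 69² = 4761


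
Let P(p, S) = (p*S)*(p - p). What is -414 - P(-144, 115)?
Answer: -414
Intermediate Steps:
P(p, S) = 0 (P(p, S) = (S*p)*0 = 0)
-414 - P(-144, 115) = -414 - 1*0 = -414 + 0 = -414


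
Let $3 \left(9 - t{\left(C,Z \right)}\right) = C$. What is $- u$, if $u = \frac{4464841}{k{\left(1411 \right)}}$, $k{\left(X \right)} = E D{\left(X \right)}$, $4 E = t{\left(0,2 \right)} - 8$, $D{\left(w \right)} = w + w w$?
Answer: $- \frac{4464841}{498083} \approx -8.9641$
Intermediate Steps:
$t{\left(C,Z \right)} = 9 - \frac{C}{3}$
$D{\left(w \right)} = w + w^{2}$
$E = \frac{1}{4}$ ($E = \frac{\left(9 - 0\right) - 8}{4} = \frac{\left(9 + 0\right) - 8}{4} = \frac{9 - 8}{4} = \frac{1}{4} \cdot 1 = \frac{1}{4} \approx 0.25$)
$k{\left(X \right)} = \frac{X \left(1 + X\right)}{4}$
$u = \frac{4464841}{498083}$ ($u = \frac{4464841}{\frac{1}{4} \cdot 1411 \left(1 + 1411\right)} = \frac{4464841}{\frac{1}{4} \cdot 1411 \cdot 1412} = \frac{4464841}{498083} \approx 8.9641$)
$- u = \left(-1\right) \frac{4464841}{498083} = - \frac{4464841}{498083}$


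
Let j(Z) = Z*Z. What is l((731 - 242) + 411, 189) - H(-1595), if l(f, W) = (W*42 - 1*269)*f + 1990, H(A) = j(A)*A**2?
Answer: -6472056296535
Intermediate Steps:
j(Z) = Z**2
H(A) = A**4 (H(A) = A**2*A**2 = A**4)
l(f, W) = 1990 + f*(-269 + 42*W) (l(f, W) = (42*W - 269)*f + 1990 = (-269 + 42*W)*f + 1990 = f*(-269 + 42*W) + 1990 = 1990 + f*(-269 + 42*W))
l((731 - 242) + 411, 189) - H(-1595) = (1990 - 269*((731 - 242) + 411) + 42*189*((731 - 242) + 411)) - 1*(-1595)**4 = (1990 - 269*(489 + 411) + 42*189*(489 + 411)) - 1*6472063200625 = (1990 - 269*900 + 42*189*900) - 6472063200625 = (1990 - 242100 + 7144200) - 6472063200625 = 6904090 - 6472063200625 = -6472056296535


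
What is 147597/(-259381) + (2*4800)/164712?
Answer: -909205811/1780131803 ≈ -0.51075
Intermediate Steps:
147597/(-259381) + (2*4800)/164712 = 147597*(-1/259381) + 9600*(1/164712) = -147597/259381 + 400/6863 = -909205811/1780131803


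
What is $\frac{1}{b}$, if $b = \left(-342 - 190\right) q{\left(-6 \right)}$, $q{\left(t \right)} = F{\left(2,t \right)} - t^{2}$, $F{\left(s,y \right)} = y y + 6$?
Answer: $- \frac{1}{3192} \approx -0.00031328$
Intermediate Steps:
$F{\left(s,y \right)} = 6 + y^{2}$ ($F{\left(s,y \right)} = y^{2} + 6 = 6 + y^{2}$)
$q{\left(t \right)} = 6$ ($q{\left(t \right)} = \left(6 + t^{2}\right) - t^{2} = 6$)
$b = -3192$ ($b = \left(-342 - 190\right) 6 = \left(-532\right) 6 = -3192$)
$\frac{1}{b} = \frac{1}{-3192} = - \frac{1}{3192}$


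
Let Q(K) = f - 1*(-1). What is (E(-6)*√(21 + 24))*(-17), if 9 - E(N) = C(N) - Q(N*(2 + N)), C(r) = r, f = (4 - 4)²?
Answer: -816*√5 ≈ -1824.6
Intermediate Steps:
f = 0 (f = 0² = 0)
Q(K) = 1 (Q(K) = 0 - 1*(-1) = 0 + 1 = 1)
E(N) = 10 - N (E(N) = 9 - (N - 1*1) = 9 - (N - 1) = 9 - (-1 + N) = 9 + (1 - N) = 10 - N)
(E(-6)*√(21 + 24))*(-17) = ((10 - 1*(-6))*√(21 + 24))*(-17) = ((10 + 6)*√45)*(-17) = (16*(3*√5))*(-17) = (48*√5)*(-17) = -816*√5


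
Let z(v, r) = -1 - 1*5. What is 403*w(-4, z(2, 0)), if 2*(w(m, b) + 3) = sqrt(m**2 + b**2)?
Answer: -1209 + 403*sqrt(13) ≈ 244.04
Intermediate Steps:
z(v, r) = -6 (z(v, r) = -1 - 5 = -6)
w(m, b) = -3 + sqrt(b**2 + m**2)/2 (w(m, b) = -3 + sqrt(m**2 + b**2)/2 = -3 + sqrt(b**2 + m**2)/2)
403*w(-4, z(2, 0)) = 403*(-3 + sqrt((-6)**2 + (-4)**2)/2) = 403*(-3 + sqrt(36 + 16)/2) = 403*(-3 + sqrt(52)/2) = 403*(-3 + (2*sqrt(13))/2) = 403*(-3 + sqrt(13)) = -1209 + 403*sqrt(13)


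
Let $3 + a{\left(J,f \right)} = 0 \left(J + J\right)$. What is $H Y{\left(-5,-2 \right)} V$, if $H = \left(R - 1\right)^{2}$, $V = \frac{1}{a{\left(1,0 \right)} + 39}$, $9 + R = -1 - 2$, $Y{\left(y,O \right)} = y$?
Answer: $- \frac{845}{36} \approx -23.472$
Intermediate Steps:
$a{\left(J,f \right)} = -3$ ($a{\left(J,f \right)} = -3 + 0 \left(J + J\right) = -3 + 0 \cdot 2 J = -3 + 0 = -3$)
$R = -12$ ($R = -9 - 3 = -12$)
$V = \frac{1}{36}$ ($V = \frac{1}{-3 + 39} = \frac{1}{36} \approx 0.027778$)
$H = 169$ ($H = \left(-12 - 1\right)^{2} = \left(-13\right)^{2} = 169$)
$H Y{\left(-5,-2 \right)} V = 169 \left(-5\right) \frac{1}{36} = \left(-845\right) \frac{1}{36} = - \frac{845}{36}$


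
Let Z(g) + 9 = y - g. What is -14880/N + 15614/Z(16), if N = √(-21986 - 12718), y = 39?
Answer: 7807/7 + 1240*I*√241/241 ≈ 1115.3 + 79.875*I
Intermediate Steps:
N = 12*I*√241 (N = √(-34704) = 12*I*√241 ≈ 186.29*I)
Z(g) = 30 - g (Z(g) = -9 + (39 - g) = 30 - g)
-14880/N + 15614/Z(16) = -14880*(-I*√241/2892) + 15614/(30 - 1*16) = -(-1240)*I*√241/241 + 15614/(30 - 16) = 1240*I*√241/241 + 15614/14 = 1240*I*√241/241 + 15614*(1/14) = 1240*I*√241/241 + 7807/7 = 7807/7 + 1240*I*√241/241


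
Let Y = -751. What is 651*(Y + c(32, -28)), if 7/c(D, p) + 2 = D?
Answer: -4887491/10 ≈ -4.8875e+5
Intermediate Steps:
c(D, p) = 7/(-2 + D)
651*(Y + c(32, -28)) = 651*(-751 + 7/(-2 + 32)) = 651*(-751 + 7/30) = 651*(-22523/30) = -4887491/10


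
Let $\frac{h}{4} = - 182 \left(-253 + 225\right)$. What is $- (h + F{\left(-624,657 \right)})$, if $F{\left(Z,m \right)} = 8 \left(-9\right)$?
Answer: $-20312$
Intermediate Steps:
$F{\left(Z,m \right)} = -72$
$h = 20384$ ($h = 4 \left(- 182 \left(-253 + 225\right)\right) = 4 \left(- 182 \left(-28\right)\right) = 4 \left(\left(-1\right) \left(-5096\right)\right) = 4 \cdot 5096 = 20384$)
$- (h + F{\left(-624,657 \right)}) = - (20384 - 72) = \left(-1\right) 20312 = -20312$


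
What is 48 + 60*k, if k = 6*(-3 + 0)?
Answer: -1032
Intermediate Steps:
k = -18 (k = 6*(-3) = -18)
48 + 60*k = 48 + 60*(-18) = 48 - 1080 = -1032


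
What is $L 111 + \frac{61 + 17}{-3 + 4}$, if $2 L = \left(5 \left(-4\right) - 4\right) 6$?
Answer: $-7914$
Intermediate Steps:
$L = -72$ ($L = \frac{\left(5 \left(-4\right) - 4\right) 6}{2} = \frac{\left(-20 - 4\right) 6}{2} = \frac{\left(-24\right) 6}{2} = \frac{1}{2} \left(-144\right) = -72$)
$L 111 + \frac{61 + 17}{-3 + 4} = \left(-72\right) 111 + \frac{61 + 17}{-3 + 4} = -7992 + \frac{78}{1} = -7992 + 78 \cdot 1 = -7992 + 78 = -7914$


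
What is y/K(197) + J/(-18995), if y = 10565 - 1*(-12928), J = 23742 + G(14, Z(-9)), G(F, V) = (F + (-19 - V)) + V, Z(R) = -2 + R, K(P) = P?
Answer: 441573346/3742015 ≈ 118.00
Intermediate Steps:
G(F, V) = -19 + F (G(F, V) = (-19 + F - V) + V = -19 + F)
J = 23737 (J = 23742 + (-19 + 14) = 23742 - 5 = 23737)
y = 23493 (y = 10565 + 12928 = 23493)
y/K(197) + J/(-18995) = 23493/197 + 23737/(-18995) = 23493*(1/197) + 23737*(-1/18995) = 23493/197 - 23737/18995 = 441573346/3742015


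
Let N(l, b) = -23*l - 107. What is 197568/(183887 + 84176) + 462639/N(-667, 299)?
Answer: 42342049723/1361223914 ≈ 31.106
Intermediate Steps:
N(l, b) = -107 - 23*l
197568/(183887 + 84176) + 462639/N(-667, 299) = 197568/(183887 + 84176) + 462639/(-107 - 23*(-667)) = 197568/268063 + 462639/(-107 + 15341) = 197568*(1/268063) + 462639/15234 = 197568/268063 + 462639*(1/15234) = 197568/268063 + 154213/5078 = 42342049723/1361223914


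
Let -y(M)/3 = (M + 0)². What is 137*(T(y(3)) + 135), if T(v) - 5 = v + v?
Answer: 11782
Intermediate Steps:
y(M) = -3*M² (y(M) = -3*(M + 0)² = -3*M²)
T(v) = 5 + 2*v (T(v) = 5 + (v + v) = 5 + 2*v)
137*(T(y(3)) + 135) = 137*((5 + 2*(-3*3²)) + 135) = 137*((5 + 2*(-3*9)) + 135) = 137*((5 + 2*(-27)) + 135) = 137*((5 - 54) + 135) = 137*(-49 + 135) = 137*86 = 11782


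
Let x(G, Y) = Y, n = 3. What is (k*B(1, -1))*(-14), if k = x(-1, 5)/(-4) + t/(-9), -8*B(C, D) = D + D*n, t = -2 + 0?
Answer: 259/36 ≈ 7.1944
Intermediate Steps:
t = -2
B(C, D) = -D/2 (B(C, D) = -(D + D*3)/8 = -(D + 3*D)/8 = -D/2)
k = -37/36 (k = 5/(-4) - 2/(-9) = 5*(-¼) - 2*(-⅑) = -5/4 + 2/9 = -37/36 ≈ -1.0278)
(k*B(1, -1))*(-14) = -(-37)*(-1)/72*(-14) = -37/36*½*(-14) = -37/72*(-14) = 259/36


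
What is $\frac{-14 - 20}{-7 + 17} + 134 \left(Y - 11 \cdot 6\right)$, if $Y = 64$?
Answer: $- \frac{1357}{5} \approx -271.4$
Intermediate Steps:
$\frac{-14 - 20}{-7 + 17} + 134 \left(Y - 11 \cdot 6\right) = \frac{-14 - 20}{-7 + 17} + 134 \left(64 - 11 \cdot 6\right) = - \frac{34}{10} + 134 \left(64 - 66\right) = \left(-34\right) \frac{1}{10} + 134 \left(64 - 66\right) = - \frac{17}{5} + 134 \left(-2\right) = - \frac{17}{5} - 268 = - \frac{1357}{5}$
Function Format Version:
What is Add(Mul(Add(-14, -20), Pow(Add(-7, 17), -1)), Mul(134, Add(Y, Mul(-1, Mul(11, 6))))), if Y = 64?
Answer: Rational(-1357, 5) ≈ -271.40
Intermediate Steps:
Add(Mul(Add(-14, -20), Pow(Add(-7, 17), -1)), Mul(134, Add(Y, Mul(-1, Mul(11, 6))))) = Add(Mul(Add(-14, -20), Pow(Add(-7, 17), -1)), Mul(134, Add(64, Mul(-1, Mul(11, 6))))) = Add(Mul(-34, Pow(10, -1)), Mul(134, Add(64, Mul(-1, 66)))) = Add(Mul(-34, Rational(1, 10)), Mul(134, Add(64, -66))) = Add(Rational(-17, 5), Mul(134, -2)) = Add(Rational(-17, 5), -268) = Rational(-1357, 5)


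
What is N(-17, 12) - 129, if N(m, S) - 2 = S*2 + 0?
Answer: -103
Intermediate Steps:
N(m, S) = 2 + 2*S (N(m, S) = 2 + (S*2 + 0) = 2 + (2*S + 0) = 2 + 2*S)
N(-17, 12) - 129 = (2 + 2*12) - 129 = (2 + 24) - 129 = 26 - 129 = -103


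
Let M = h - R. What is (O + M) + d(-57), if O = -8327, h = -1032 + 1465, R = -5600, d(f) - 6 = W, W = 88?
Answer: -2200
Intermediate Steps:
d(f) = 94 (d(f) = 6 + 88 = 94)
h = 433
M = 6033 (M = 433 - 1*(-5600) = 433 + 5600 = 6033)
(O + M) + d(-57) = (-8327 + 6033) + 94 = -2294 + 94 = -2200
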